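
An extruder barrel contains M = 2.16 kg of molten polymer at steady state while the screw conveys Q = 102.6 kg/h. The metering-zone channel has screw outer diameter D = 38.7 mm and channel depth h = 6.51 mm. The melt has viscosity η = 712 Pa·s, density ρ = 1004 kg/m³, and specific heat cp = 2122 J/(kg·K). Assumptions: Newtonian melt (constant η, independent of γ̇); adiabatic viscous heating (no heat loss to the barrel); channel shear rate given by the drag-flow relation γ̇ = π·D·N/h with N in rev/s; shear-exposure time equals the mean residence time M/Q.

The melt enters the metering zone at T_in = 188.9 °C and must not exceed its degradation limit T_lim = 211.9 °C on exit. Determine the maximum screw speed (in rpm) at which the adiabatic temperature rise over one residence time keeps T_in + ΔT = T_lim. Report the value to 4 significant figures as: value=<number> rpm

value=96.81 rpm

Q_s = Q / 3600 = 102.6 / 3600 = 0.0285 kg/s
t_res = M / Q_s = 2.16 ÷ 0.0285 = 75.7895 s
D = 38.7 mm = 0.0387 m;  h = 6.51 mm = 0.00651 m
ΔT_a = T_lim − T_in = 211.9 − 188.9 = 23 K
γ̇_max² = ΔT_a·ρ·cp / (η·t_res) = [23 × 1004 × 2122] / [712 × 75.7895] = 908.067 s⁻²
γ̇_max = sqrt(908.067) = 30.1342 s⁻¹
N_max = γ̇_max·h / (π·D) = 30.1342 · 0.00651 / (π · 0.0387) = 1.61354 rev/s = 96.8123 rpm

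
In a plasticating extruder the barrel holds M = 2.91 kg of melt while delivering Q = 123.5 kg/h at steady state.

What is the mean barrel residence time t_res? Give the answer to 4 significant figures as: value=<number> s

Q_s = Q / 3600 = 123.5 / 3600 = 0.0343056 kg/s
t_res = M / Q_s = 2.91 / 0.0343056 = 84.8259 s

value=84.83 s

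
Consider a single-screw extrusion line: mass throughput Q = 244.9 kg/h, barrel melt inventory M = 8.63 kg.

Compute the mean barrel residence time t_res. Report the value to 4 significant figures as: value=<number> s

value=126.9 s

Convert throughput: Q = 244.9 kg/h = 244.9/3600 = 0.0680278 kg/s
Mean residence time: t_res = M/Q_s = 8.63 kg / 0.0680278 kg/s = 126.86 s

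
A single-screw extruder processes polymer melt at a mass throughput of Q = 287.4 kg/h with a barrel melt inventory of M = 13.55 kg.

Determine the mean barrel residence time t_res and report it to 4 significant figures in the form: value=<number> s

Convert throughput: Q = 287.4 kg/h = 287.4/3600 = 0.0798333 kg/s
Mean residence time: t_res = M/Q_s = 13.55 kg / 0.0798333 kg/s = 169.729 s

value=169.7 s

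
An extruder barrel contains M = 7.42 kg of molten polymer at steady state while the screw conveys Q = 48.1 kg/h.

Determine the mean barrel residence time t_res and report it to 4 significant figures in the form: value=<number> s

Q_s = Q / 3600 = 48.1 / 3600 = 0.0133611 kg/s
Mean residence time: t_res = M/Q_s = 7.42 kg / 0.0133611 kg/s = 555.343 s

value=555.3 s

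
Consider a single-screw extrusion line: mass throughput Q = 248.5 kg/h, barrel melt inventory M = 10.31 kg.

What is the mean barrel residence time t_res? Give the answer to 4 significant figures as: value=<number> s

Q_s = Q / 3600 = 248.5 / 3600 = 0.0690278 kg/s
t_res = M / Q_s = 10.31 ÷ 0.0690278 = 149.36 s

value=149.4 s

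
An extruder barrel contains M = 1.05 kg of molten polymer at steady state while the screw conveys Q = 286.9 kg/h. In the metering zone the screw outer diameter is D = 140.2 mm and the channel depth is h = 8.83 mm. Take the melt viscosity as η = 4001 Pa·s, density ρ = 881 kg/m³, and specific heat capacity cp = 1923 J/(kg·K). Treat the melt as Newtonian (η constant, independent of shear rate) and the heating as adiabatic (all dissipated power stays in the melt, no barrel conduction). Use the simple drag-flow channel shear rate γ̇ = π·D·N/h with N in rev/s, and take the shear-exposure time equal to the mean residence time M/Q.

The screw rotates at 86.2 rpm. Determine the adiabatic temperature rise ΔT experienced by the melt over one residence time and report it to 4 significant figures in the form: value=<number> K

Q_s = Q / 3600 = 286.9 / 3600 = 0.0796944 kg/s
t_res = M / Q_s = 1.05 / 0.0796944 = 13.1753 s
Convert to SI: D = 0.1402 m, h = 0.00883 m, N = 86.2/60 = 1.43667 rev/s
γ̇ = π D N / h = (π)(0.1402)(1.43667) / 0.00883 = 71.6627 s⁻¹
ΔT = η·γ̇²·t_res / (ρ·cp) = 4001 · (71.6627)² · 13.1753 / (881 · 1923) = 159.794 K

value=159.8 K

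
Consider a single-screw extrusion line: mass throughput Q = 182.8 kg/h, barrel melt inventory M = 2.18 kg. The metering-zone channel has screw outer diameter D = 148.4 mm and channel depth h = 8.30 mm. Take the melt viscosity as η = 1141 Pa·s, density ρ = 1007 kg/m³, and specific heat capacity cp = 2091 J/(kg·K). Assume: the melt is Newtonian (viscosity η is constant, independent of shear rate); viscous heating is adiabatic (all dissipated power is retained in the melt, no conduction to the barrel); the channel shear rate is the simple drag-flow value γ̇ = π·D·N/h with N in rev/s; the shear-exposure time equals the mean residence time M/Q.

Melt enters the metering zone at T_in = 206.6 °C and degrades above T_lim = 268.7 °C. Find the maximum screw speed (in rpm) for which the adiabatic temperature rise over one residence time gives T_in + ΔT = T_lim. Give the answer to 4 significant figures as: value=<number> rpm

value=55.19 rpm

Q_s = Q / 3600 = 182.8 / 3600 = 0.0507778 kg/s
t_res = M / Q_s = 2.18 / 0.0507778 = 42.9322 s
D = 148.4 mm = 0.1484 m;  h = 8.30 mm = 0.0083 m
ΔT_a = T_lim − T_in = 268.7 °C − 206.6 °C = 62.1 K
γ̇_max² = ΔT_a·ρ·cp/(η·t_res) = 62.1·1007·2091/(1141·42.9322) = 2669.36 s⁻²
γ̇_max = sqrt(2669.36) = 51.6658 s⁻¹
N_max = γ̇_max·h / (π·D) = 51.6658 · 0.0083 / (π · 0.1484) = 0.919809 rev/s = 55.1885 rpm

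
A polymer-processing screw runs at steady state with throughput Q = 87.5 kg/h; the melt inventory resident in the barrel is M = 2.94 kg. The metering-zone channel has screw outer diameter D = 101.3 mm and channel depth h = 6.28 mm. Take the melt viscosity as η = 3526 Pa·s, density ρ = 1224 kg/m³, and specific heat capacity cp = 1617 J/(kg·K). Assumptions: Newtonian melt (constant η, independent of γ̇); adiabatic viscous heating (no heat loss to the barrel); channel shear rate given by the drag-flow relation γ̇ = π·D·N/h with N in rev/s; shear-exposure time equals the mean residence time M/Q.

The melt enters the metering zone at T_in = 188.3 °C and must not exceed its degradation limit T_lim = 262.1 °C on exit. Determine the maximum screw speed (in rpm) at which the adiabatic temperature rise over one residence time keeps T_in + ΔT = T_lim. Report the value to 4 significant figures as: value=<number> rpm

Convert throughput: Q = 87.5 kg/h = 87.5/3600 = 0.0243056 kg/s
t_res = M / Q_s = 2.94 / 0.0243056 = 120.96 s
D = 101.3 mm = 0.1013 m;  h = 6.28 mm = 0.00628 m
ΔT_a = T_lim − T_in = 262.1 − 188.3 = 73.8 K
γ̇_max² = ΔT_a·ρ·cp/(η·t_res) = 73.8·1224·1617/(3526·120.96) = 342.471 s⁻²
γ̇_max = sqrt(342.471) = 18.506 s⁻¹
Solve γ̇ = πDN/h for N: N_max = γ̇_max·h/(π·D) = 18.506 × 0.00628 / (π × 0.1013) = 0.365184 rev/s = 21.9111 rpm

value=21.91 rpm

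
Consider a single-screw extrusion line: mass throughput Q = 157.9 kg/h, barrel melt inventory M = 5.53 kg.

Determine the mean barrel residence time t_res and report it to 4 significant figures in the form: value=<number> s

Throughput in SI: Q_s = 157.9 kg/h ÷ 3600 s/h = 0.0438611 kg/s
Mean residence time: t_res = M/Q_s = 5.53 kg / 0.0438611 kg/s = 126.08 s

value=126.1 s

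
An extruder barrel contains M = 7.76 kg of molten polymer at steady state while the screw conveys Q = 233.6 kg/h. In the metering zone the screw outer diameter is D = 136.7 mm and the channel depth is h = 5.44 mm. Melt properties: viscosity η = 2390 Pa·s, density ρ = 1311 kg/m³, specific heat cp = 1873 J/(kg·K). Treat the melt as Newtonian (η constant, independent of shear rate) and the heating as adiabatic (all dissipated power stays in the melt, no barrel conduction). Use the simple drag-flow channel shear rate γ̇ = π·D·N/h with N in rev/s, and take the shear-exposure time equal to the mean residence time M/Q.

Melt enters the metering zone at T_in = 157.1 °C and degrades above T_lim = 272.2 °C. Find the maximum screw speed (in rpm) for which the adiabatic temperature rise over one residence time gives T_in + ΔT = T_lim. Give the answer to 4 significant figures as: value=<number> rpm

value=23.90 rpm

Convert throughput: Q = 233.6 kg/h = 233.6/3600 = 0.0648889 kg/s
t_res = M / Q_s = 7.76 / 0.0648889 = 119.589 s
D = 136.7 mm = 0.1367 m;  h = 5.44 mm = 0.00544 m
ΔT_a = T_lim − T_in = 272.2 − 157.1 = 115.1 K
Invert ΔT = ηγ̇²t_res/(ρcp) for γ̇: γ̇_max² = ΔT_a ρ cp / (η t_res) = 115.1·1311·1873 / (2390·119.589) = 988.841 s⁻²
γ̇_max = sqrt(988.841) = 31.4458 s⁻¹
Solve γ̇ = πDN/h for N: N_max = γ̇_max·h/(π·D) = 31.4458 × 0.00544 / (π × 0.1367) = 0.398331 rev/s = 23.8998 rpm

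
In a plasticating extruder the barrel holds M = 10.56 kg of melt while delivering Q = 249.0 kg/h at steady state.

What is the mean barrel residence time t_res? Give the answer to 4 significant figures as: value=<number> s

Throughput in SI: Q_s = 249.0 kg/h ÷ 3600 s/h = 0.0691667 kg/s
Mean residence time: t_res = M/Q_s = 10.56 kg / 0.0691667 kg/s = 152.675 s

value=152.7 s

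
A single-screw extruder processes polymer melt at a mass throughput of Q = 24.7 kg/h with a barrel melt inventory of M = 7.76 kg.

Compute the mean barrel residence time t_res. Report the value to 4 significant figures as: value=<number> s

Q_s = Q / 3600 = 24.7 / 3600 = 0.00686111 kg/s
Mean residence time: t_res = M/Q_s = 7.76 kg / 0.00686111 kg/s = 1131.01 s

value=1131. s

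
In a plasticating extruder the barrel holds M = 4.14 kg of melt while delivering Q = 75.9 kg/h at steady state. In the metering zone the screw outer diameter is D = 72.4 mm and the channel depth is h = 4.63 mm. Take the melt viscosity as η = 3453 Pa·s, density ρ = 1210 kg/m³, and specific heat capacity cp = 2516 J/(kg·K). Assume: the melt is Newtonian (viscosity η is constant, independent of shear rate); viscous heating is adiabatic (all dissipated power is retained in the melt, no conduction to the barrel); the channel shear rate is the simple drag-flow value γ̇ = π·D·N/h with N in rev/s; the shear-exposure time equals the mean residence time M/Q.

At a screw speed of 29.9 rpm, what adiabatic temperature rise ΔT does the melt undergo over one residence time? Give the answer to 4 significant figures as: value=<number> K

Convert throughput: Q = 75.9 kg/h = 75.9/3600 = 0.0210833 kg/s
Mean residence time: t_res = M/Q_s = 4.14 kg / 0.0210833 kg/s = 196.364 s
D = 72.4 mm = 0.0724 m;  h = 4.63 mm = 0.00463 m;  N = 29.9 rpm / 60 = 0.498333 rev/s
γ̇ = π·D·N / h = π · 0.0724 · 0.498333 / 0.00463 = 24.4809 s⁻¹
ΔT = η·γ̇²·t_res / (ρ·cp) = 3453 · (24.4809)² · 196.364 / (1210 · 2516) = 133.48 K

value=133.5 K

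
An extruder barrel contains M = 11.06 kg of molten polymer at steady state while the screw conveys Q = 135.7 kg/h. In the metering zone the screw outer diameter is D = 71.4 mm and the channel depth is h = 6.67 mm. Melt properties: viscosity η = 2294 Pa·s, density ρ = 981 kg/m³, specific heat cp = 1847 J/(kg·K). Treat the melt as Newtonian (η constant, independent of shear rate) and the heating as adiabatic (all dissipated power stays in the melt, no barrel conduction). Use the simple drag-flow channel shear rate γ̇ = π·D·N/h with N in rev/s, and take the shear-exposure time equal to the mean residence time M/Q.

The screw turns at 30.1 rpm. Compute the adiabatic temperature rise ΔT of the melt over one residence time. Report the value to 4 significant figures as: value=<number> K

Throughput in SI: Q_s = 135.7 kg/h ÷ 3600 s/h = 0.0376944 kg/s
t_res = M / Q_s = 11.06 / 0.0376944 = 293.412 s
Geometry in metres: D = 71.4 mm → 0.0714 m, h = 6.67 mm → 0.00667 m; screw speed N = 30.1 rpm = 0.501667 rev/s
γ̇ = π·D·N / h = π · 0.0714 · 0.501667 / 0.00667 = 16.8709 s⁻¹
ΔT = η·γ̇²·t_res / (ρ·cp) = 2294 · (16.8709)² · 293.412 / (981 · 1847) = 105.733 K

value=105.7 K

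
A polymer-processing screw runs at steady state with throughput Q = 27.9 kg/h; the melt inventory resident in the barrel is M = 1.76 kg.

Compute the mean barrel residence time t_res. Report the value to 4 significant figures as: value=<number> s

value=227.1 s

Convert throughput: Q = 27.9 kg/h = 27.9/3600 = 0.00775 kg/s
Mean residence time: t_res = M/Q_s = 1.76 kg / 0.00775 kg/s = 227.097 s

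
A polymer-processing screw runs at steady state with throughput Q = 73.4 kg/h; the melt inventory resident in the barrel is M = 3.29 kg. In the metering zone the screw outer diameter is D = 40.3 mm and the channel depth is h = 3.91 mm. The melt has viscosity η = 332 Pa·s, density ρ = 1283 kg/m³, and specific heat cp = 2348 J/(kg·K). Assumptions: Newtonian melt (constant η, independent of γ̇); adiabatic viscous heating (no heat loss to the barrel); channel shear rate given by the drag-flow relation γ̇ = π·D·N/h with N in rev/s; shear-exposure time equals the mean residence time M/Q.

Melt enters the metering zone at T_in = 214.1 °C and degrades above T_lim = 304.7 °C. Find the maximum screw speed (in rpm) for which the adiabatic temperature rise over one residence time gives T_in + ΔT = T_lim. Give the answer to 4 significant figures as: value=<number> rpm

Convert throughput: Q = 73.4 kg/h = 73.4/3600 = 0.0203889 kg/s
t_res = M / Q_s = 3.29 ÷ 0.0203889 = 161.362 s
Geometry in SI: D = 40.3 mm → 0.0403 m, h = 3.91 mm → 0.00391 m
Allowable rise: ΔT_a = T_lim − T_in = 304.7 − 214.1 = 90.6 K
Invert ΔT = ηγ̇²t_res/(ρcp) for γ̇: γ̇_max² = ΔT_a ρ cp / (η t_res) = 90.6·1283·2348 / (332·161.362) = 5094.63 s⁻²
γ̇_max = sqrt(5094.63) = 71.3767 s⁻¹
N_max = γ̇_max h / (πD) = 71.3767·0.00391/(π·0.0403) = 2.20434 rev/s → ×60 = 132.26 rpm

value=132.3 rpm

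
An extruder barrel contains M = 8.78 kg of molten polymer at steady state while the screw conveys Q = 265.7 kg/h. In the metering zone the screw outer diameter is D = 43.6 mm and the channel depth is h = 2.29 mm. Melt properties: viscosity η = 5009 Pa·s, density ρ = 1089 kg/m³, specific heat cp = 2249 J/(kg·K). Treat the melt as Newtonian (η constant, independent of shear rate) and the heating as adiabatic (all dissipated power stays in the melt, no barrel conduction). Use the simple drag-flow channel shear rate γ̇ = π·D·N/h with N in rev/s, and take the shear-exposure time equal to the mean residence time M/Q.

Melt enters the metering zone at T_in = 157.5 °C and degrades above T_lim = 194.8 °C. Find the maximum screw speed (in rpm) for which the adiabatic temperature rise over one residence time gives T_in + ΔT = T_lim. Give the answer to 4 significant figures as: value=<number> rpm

Throughput in SI: Q_s = 265.7 kg/h ÷ 3600 s/h = 0.0738056 kg/s
t_res = M / Q_s = 8.78 ÷ 0.0738056 = 118.961 s
Convert to metres: D = 0.0436 m, h = 0.00229 m
ΔT_a = T_lim − T_in = 194.8 − 157.5 = 37.3 K
γ̇_max² = ΔT_a·ρ·cp / (η·t_res) = [37.3 × 1089 × 2249] / [5009 × 118.961] = 153.31 s⁻²
Take the square root: γ̇_max = √(153.31) = 12.3818 s⁻¹
N_max = γ̇_max·h / (π·D) = 12.3818 · 0.00229 / (π · 0.0436) = 0.207006 rev/s = 12.4204 rpm

value=12.42 rpm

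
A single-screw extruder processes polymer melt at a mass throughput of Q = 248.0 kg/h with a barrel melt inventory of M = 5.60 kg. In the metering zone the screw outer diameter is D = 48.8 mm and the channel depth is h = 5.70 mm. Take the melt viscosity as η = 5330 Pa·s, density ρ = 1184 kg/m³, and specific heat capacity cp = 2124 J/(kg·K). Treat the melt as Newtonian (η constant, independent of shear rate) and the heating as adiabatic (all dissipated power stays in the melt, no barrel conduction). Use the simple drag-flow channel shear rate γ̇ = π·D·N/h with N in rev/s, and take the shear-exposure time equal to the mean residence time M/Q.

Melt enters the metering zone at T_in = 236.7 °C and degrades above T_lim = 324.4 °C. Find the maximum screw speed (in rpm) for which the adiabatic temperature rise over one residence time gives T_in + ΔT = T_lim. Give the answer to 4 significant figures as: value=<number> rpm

Throughput in SI: Q_s = 248.0 kg/h ÷ 3600 s/h = 0.0688889 kg/s
t_res = M / Q_s = 5.60 ÷ 0.0688889 = 81.2903 s
Geometry in SI: D = 48.8 mm → 0.0488 m, h = 5.70 mm → 0.0057 m
Allowable rise: ΔT_a = T_lim − T_in = 324.4 − 236.7 = 87.7 K
Invert ΔT = ηγ̇²t_res/(ρcp) for γ̇: γ̇_max² = ΔT_a ρ cp / (η t_res) = 87.7·1184·2124 / (5330·81.2903) = 509.026 s⁻²
γ̇_max = sqrt(509.026) = 22.5616 s⁻¹
N_max = γ̇_max·h / (π·D) = 22.5616 · 0.0057 / (π · 0.0488) = 0.838832 rev/s = 50.3299 rpm

value=50.33 rpm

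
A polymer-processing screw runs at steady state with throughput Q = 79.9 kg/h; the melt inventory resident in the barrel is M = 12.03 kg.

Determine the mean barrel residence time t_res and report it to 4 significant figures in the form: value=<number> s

Throughput in SI: Q_s = 79.9 kg/h ÷ 3600 s/h = 0.0221944 kg/s
Mean residence time: t_res = M/Q_s = 12.03 kg / 0.0221944 kg/s = 542.028 s

value=542.0 s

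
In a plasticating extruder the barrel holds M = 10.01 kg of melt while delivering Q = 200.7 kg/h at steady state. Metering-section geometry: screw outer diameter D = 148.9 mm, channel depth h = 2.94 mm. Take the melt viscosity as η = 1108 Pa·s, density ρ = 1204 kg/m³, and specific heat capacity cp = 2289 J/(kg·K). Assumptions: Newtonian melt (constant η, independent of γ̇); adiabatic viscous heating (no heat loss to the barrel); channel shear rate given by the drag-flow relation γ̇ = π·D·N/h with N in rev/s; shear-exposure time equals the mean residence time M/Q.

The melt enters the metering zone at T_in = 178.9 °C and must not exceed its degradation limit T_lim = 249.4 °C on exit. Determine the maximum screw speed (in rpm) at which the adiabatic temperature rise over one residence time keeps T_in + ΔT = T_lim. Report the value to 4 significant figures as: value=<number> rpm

value=11.78 rpm

Throughput in SI: Q_s = 200.7 kg/h ÷ 3600 s/h = 0.05575 kg/s
t_res = M / Q_s = 10.01 ÷ 0.05575 = 179.552 s
Geometry in SI: D = 148.9 mm → 0.1489 m, h = 2.94 mm → 0.00294 m
Allowable rise: ΔT_a = T_lim − T_in = 249.4 − 178.9 = 70.5 K
Invert ΔT = ηγ̇²t_res/(ρcp) for γ̇: γ̇_max² = ΔT_a ρ cp / (η t_res) = 70.5·1204·2289 / (1108·179.552) = 976.635 s⁻²
γ̇_max = √976.635 = 31.2512 s⁻¹
Solve γ̇ = πDN/h for N: N_max = γ̇_max·h/(π·D) = 31.2512 × 0.00294 / (π × 0.1489) = 0.196412 rev/s = 11.7847 rpm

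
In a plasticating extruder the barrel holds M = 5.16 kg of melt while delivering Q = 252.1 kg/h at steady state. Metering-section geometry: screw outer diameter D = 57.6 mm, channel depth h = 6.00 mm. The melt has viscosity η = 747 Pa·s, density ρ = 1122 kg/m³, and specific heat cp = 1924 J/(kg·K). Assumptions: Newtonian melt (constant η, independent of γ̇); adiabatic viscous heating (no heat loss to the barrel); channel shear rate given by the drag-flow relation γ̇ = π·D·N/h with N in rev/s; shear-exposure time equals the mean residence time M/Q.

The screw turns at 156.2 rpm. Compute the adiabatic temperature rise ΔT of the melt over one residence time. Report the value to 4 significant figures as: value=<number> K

value=157.2 K

Throughput in SI: Q_s = 252.1 kg/h ÷ 3600 s/h = 0.0700278 kg/s
Mean residence time: t_res = M/Q_s = 5.16 kg / 0.0700278 kg/s = 73.685 s
D = 57.6 mm = 0.0576 m;  h = 6.00 mm = 0.006 m;  N = 156.2 rpm / 60 = 2.60333 rev/s
γ̇ = π D N / h = (π)(0.0576)(2.60333) / 0.006 = 78.5147 s⁻¹
Adiabatic rise: ΔT = η γ̇² t_res / (ρ cp) = 747·(78.5147)²·73.685 / (1122·1924) = 157.182 K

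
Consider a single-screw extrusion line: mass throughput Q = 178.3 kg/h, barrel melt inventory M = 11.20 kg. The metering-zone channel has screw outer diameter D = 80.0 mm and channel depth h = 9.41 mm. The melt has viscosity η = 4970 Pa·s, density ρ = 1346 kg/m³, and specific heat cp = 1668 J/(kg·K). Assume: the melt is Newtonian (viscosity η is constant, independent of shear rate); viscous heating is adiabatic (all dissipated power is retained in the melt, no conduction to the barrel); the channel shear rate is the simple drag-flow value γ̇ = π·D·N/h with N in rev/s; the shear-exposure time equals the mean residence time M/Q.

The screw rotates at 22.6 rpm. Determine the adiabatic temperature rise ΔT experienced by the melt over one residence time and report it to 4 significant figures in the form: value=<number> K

Convert throughput: Q = 178.3 kg/h = 178.3/3600 = 0.0495278 kg/s
t_res = M / Q_s = 11.20 ÷ 0.0495278 = 226.136 s
D = 80.0 mm = 0.08 m;  h = 9.41 mm = 0.00941 m;  N = 22.6 rpm / 60 = 0.376667 rev/s
γ̇ = π D N / h = (π)(0.08)(0.376667) / 0.00941 = 10.0602 s⁻¹
ΔT = η·γ̇²·t_res / (ρ·cp) = 4970 · (10.0602)² · 226.136 / (1346 · 1668) = 50.664 K

value=50.66 K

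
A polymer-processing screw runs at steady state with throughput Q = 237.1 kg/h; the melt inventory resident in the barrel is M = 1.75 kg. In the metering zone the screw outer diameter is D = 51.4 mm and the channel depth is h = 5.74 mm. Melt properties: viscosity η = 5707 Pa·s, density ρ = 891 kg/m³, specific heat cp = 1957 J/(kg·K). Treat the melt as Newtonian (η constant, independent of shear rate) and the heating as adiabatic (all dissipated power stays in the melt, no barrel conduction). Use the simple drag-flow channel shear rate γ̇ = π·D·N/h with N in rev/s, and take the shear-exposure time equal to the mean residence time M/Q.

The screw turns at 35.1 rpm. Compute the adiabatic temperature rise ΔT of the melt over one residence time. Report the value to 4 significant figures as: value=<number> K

Q_s = Q / 3600 = 237.1 / 3600 = 0.0658611 kg/s
Mean residence time: t_res = M/Q_s = 1.75 kg / 0.0658611 kg/s = 26.5711 s
Geometry in metres: D = 51.4 mm → 0.0514 m, h = 5.74 mm → 0.00574 m; screw speed N = 35.1 rpm = 0.585 rev/s
γ̇ = π D N / h = (π)(0.0514)(0.585) / 0.00574 = 16.4572 s⁻¹
ΔT = η·γ̇²·t_res/(ρ·cp) = [5707 × 16.4572² × 26.5711] / [891 × 1957] = 23.5539 K

value=23.55 K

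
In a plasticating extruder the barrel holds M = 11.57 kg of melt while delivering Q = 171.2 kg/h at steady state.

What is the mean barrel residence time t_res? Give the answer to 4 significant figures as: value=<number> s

Q_s = Q / 3600 = 171.2 / 3600 = 0.0475556 kg/s
t_res = M / Q_s = 11.57 / 0.0475556 = 243.294 s

value=243.3 s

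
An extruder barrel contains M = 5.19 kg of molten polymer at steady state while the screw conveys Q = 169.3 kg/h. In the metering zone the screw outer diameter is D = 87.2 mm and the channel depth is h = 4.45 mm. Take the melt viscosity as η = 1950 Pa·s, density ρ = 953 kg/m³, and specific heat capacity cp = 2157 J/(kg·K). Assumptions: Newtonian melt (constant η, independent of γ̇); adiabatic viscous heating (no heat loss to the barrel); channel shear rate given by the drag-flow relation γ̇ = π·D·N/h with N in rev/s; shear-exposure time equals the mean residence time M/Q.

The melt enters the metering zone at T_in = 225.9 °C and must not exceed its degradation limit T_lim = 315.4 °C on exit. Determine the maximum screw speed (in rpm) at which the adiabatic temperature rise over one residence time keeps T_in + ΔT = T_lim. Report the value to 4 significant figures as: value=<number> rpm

Throughput in SI: Q_s = 169.3 kg/h ÷ 3600 s/h = 0.0470278 kg/s
t_res = M / Q_s = 5.19 ÷ 0.0470278 = 110.36 s
D = 87.2 mm = 0.0872 m;  h = 4.45 mm = 0.00445 m
Allowable rise: ΔT_a = T_lim − T_in = 315.4 − 225.9 = 89.5 K
γ̇_max² = ΔT_a·ρ·cp / (η·t_res) = [89.5 × 953 × 2157] / [1950 × 110.36] = 854.906 s⁻²
γ̇_max = √854.906 = 29.2388 s⁻¹
N_max = γ̇_max·h / (π·D) = 29.2388 · 0.00445 / (π · 0.0872) = 0.474956 rev/s = 28.4973 rpm

value=28.50 rpm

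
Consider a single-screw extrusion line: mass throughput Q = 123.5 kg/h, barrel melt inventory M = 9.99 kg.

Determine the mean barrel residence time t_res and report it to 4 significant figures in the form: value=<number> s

Throughput in SI: Q_s = 123.5 kg/h ÷ 3600 s/h = 0.0343056 kg/s
t_res = M / Q_s = 9.99 ÷ 0.0343056 = 291.206 s

value=291.2 s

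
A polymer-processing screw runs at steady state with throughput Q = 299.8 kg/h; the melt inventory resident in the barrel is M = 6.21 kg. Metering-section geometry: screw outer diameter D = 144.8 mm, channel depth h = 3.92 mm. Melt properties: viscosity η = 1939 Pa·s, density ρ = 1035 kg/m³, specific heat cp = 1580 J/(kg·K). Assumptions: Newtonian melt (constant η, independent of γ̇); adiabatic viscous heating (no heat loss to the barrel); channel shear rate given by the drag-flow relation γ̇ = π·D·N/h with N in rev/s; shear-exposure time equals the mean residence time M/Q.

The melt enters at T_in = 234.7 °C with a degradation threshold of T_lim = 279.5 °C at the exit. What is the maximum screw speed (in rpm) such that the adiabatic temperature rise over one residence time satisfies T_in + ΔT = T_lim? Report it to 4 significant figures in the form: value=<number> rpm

value=11.64 rpm

Throughput in SI: Q_s = 299.8 kg/h ÷ 3600 s/h = 0.0832778 kg/s
t_res = M / Q_s = 6.21 ÷ 0.0832778 = 74.5697 s
D = 144.8 mm = 0.1448 m;  h = 3.92 mm = 0.00392 m
ΔT_a = T_lim − T_in = 279.5 °C − 234.7 °C = 44.8 K
γ̇_max² = ΔT_a·ρ·cp/(η·t_res) = 44.8·1035·1580/(1939·74.5697) = 506.682 s⁻²
Take the square root: γ̇_max = √(506.682) = 22.5096 s⁻¹
N_max = γ̇_max·h / (π·D) = 22.5096 · 0.00392 / (π · 0.1448) = 0.19397 rev/s = 11.6382 rpm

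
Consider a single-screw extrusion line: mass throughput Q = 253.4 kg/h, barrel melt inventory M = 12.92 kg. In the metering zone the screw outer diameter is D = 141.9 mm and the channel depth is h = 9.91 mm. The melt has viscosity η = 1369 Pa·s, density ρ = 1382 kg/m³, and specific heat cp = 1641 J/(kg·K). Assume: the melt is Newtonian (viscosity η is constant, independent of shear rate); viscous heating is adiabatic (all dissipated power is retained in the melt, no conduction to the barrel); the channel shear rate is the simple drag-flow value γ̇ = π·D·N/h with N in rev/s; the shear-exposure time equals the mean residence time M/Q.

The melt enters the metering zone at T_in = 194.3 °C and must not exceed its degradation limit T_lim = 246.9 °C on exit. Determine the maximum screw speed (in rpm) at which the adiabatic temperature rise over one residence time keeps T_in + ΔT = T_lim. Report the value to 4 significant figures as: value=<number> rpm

value=29.06 rpm

Q_s = Q / 3600 = 253.4 / 3600 = 0.0703889 kg/s
Mean residence time: t_res = M/Q_s = 12.92 kg / 0.0703889 kg/s = 183.552 s
Convert to metres: D = 0.1419 m, h = 0.00991 m
ΔT_a = T_lim − T_in = 246.9 − 194.3 = 52.6 K
Invert ΔT = ηγ̇²t_res/(ρcp) for γ̇: γ̇_max² = ΔT_a ρ cp / (η t_res) = 52.6·1382·1641 / (1369·183.552) = 474.723 s⁻²
γ̇_max = sqrt(474.723) = 21.7881 s⁻¹
N_max = γ̇_max·h / (π·D) = 21.7881 · 0.00991 / (π · 0.1419) = 0.484353 rev/s = 29.0612 rpm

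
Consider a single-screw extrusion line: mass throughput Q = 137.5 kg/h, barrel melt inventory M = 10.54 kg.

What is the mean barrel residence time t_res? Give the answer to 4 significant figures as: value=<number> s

Q_s = Q / 3600 = 137.5 / 3600 = 0.0381944 kg/s
t_res = M / Q_s = 10.54 / 0.0381944 = 275.956 s

value=276.0 s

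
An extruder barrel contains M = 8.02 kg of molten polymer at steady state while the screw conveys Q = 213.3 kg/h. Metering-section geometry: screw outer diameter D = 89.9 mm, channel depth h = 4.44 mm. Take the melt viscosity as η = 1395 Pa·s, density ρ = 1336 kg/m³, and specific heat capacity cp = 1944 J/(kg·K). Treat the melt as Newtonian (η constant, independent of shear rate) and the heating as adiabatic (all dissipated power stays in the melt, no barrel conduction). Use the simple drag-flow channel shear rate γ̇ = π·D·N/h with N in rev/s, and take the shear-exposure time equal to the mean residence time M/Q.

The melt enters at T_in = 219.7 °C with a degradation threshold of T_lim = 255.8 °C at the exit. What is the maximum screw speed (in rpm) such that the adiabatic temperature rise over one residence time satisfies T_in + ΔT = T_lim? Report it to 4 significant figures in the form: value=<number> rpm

value=21.02 rpm

Convert throughput: Q = 213.3 kg/h = 213.3/3600 = 0.05925 kg/s
t_res = M / Q_s = 8.02 ÷ 0.05925 = 135.359 s
Convert to metres: D = 0.0899 m, h = 0.00444 m
ΔT_a = T_lim − T_in = 255.8 − 219.7 = 36.1 K
γ̇_max² = ΔT_a·ρ·cp/(η·t_res) = 36.1·1336·1944/(1395·135.359) = 496.535 s⁻²
γ̇_max = sqrt(496.535) = 22.2831 s⁻¹
Solve γ̇ = πDN/h for N: N_max = γ̇_max·h/(π·D) = 22.2831 × 0.00444 / (π × 0.0899) = 0.350307 rev/s = 21.0184 rpm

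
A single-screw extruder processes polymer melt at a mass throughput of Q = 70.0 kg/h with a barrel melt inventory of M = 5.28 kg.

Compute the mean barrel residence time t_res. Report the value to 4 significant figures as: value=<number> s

value=271.5 s

Q_s = Q / 3600 = 70.0 / 3600 = 0.0194444 kg/s
t_res = M / Q_s = 5.28 / 0.0194444 = 271.543 s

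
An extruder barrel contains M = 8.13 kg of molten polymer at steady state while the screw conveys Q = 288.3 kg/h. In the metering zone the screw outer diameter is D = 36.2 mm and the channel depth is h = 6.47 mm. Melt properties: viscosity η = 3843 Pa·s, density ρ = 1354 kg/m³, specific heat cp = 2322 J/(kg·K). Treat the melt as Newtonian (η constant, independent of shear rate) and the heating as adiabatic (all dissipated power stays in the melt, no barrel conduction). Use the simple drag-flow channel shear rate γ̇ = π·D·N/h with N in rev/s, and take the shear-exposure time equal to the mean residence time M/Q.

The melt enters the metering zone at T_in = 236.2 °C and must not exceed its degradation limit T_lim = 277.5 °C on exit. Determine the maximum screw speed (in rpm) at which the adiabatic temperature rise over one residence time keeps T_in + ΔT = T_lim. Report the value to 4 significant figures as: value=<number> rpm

value=62.27 rpm

Throughput in SI: Q_s = 288.3 kg/h ÷ 3600 s/h = 0.0800833 kg/s
Mean residence time: t_res = M/Q_s = 8.13 kg / 0.0800833 kg/s = 101.519 s
Convert to metres: D = 0.0362 m, h = 0.00647 m
ΔT_a = T_lim − T_in = 277.5 °C − 236.2 °C = 41.3 K
γ̇_max² = ΔT_a·ρ·cp/(η·t_res) = 41.3·1354·2322/(3843·101.519) = 332.822 s⁻²
γ̇_max = sqrt(332.822) = 18.2434 s⁻¹
N_max = γ̇_max h / (πD) = 18.2434·0.00647/(π·0.0362) = 1.03789 rev/s → ×60 = 62.2735 rpm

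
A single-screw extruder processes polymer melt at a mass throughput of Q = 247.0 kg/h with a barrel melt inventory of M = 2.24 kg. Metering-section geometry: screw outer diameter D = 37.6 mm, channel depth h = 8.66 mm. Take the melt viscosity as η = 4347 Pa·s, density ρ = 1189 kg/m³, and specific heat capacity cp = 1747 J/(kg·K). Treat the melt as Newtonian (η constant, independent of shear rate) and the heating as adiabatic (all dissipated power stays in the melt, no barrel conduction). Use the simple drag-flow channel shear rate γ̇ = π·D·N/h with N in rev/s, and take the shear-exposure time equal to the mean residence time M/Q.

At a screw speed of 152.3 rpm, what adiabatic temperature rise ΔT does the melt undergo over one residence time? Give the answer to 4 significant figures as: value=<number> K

Convert throughput: Q = 247.0 kg/h = 247.0/3600 = 0.0686111 kg/s
t_res = M / Q_s = 2.24 ÷ 0.0686111 = 32.6478 s
D = 37.6 mm = 0.0376 m;  h = 8.66 mm = 0.00866 m;  N = 152.3 rpm / 60 = 2.53833 rev/s
γ̇ = π·D·N / h = π · 0.0376 · 2.53833 / 0.00866 = 34.6233 s⁻¹
ΔT = η·γ̇²·t_res/(ρ·cp) = [4347 × 34.6233² × 32.6478] / [1189 × 1747] = 81.9041 K

value=81.90 K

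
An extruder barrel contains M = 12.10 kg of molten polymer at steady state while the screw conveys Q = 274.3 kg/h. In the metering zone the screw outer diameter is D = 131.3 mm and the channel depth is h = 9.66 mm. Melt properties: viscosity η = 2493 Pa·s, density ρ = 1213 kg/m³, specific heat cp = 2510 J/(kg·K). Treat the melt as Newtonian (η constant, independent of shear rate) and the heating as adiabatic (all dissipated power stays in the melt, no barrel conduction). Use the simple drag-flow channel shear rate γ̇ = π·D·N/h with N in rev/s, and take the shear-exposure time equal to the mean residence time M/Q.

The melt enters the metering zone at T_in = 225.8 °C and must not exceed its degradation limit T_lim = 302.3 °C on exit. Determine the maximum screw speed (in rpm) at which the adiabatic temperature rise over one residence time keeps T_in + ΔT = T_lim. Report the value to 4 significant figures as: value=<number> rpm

Q_s = Q / 3600 = 274.3 / 3600 = 0.0761944 kg/s
Mean residence time: t_res = M/Q_s = 12.10 kg / 0.0761944 kg/s = 158.804 s
D = 131.3 mm = 0.1313 m;  h = 9.66 mm = 0.00966 m
ΔT_a = T_lim − T_in = 302.3 − 225.8 = 76.5 K
Invert ΔT = ηγ̇²t_res/(ρcp) for γ̇: γ̇_max² = ΔT_a ρ cp / (η t_res) = 76.5·1213·2510 / (2493·158.804) = 588.317 s⁻²
Take the square root: γ̇_max = √(588.317) = 24.2553 s⁻¹
N_max = γ̇_max h / (πD) = 24.2553·0.00966/(π·0.1313) = 0.568026 rev/s → ×60 = 34.0816 rpm

value=34.08 rpm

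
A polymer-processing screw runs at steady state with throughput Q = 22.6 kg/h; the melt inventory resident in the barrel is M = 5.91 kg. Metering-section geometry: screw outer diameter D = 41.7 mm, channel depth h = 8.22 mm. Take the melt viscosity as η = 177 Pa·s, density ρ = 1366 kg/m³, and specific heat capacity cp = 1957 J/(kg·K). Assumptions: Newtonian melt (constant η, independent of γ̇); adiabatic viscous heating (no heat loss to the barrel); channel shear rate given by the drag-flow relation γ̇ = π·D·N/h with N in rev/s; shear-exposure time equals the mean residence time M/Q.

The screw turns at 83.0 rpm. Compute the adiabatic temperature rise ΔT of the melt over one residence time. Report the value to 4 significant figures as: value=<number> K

value=30.30 K

Convert throughput: Q = 22.6 kg/h = 22.6/3600 = 0.00627778 kg/s
t_res = M / Q_s = 5.91 / 0.00627778 = 941.416 s
D = 41.7 mm = 0.0417 m;  h = 8.22 mm = 0.00822 m;  N = 83.0 rpm / 60 = 1.38333 rev/s
γ̇ = π D N / h = (π)(0.0417)(1.38333) / 0.00822 = 22.0466 s⁻¹
Adiabatic rise: ΔT = η γ̇² t_res / (ρ cp) = 177·(22.0466)²·941.416 / (1366·1957) = 30.2967 K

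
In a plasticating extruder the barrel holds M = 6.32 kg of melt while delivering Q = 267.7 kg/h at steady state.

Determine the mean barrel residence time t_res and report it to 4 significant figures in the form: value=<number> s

Convert throughput: Q = 267.7 kg/h = 267.7/3600 = 0.0743611 kg/s
t_res = M / Q_s = 6.32 / 0.0743611 = 84.9907 s

value=84.99 s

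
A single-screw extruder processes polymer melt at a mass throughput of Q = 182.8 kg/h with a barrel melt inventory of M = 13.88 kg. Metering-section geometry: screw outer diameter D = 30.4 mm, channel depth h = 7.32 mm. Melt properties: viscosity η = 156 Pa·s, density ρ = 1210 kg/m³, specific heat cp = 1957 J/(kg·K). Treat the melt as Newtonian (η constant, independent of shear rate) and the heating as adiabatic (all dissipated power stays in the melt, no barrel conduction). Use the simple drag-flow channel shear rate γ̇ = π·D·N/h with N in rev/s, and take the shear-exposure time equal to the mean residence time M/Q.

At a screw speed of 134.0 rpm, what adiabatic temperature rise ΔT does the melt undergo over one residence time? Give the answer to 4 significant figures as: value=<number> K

value=15.29 K

Throughput in SI: Q_s = 182.8 kg/h ÷ 3600 s/h = 0.0507778 kg/s
t_res = M / Q_s = 13.88 ÷ 0.0507778 = 273.348 s
D = 30.4 mm = 0.0304 m;  h = 7.32 mm = 0.00732 m;  N = 134.0 rpm / 60 = 2.23333 rev/s
γ̇ = π D N / h = (π)(0.0304)(2.23333) / 0.00732 = 29.1384 s⁻¹
ΔT = η·γ̇²·t_res/(ρ·cp) = [156 × 29.1384² × 273.348] / [1210 × 1957] = 15.2896 K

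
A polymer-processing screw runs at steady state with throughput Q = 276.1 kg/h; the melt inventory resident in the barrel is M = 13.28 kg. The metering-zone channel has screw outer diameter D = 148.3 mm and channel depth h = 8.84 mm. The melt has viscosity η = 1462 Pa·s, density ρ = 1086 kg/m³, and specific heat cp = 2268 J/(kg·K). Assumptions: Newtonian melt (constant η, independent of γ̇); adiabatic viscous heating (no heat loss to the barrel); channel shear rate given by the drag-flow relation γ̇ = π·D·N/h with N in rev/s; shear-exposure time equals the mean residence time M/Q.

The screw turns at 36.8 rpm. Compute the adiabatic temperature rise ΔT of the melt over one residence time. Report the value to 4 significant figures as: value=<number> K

Q_s = Q / 3600 = 276.1 / 3600 = 0.0766944 kg/s
t_res = M / Q_s = 13.28 / 0.0766944 = 173.155 s
Convert to SI: D = 0.1483 m, h = 0.00884 m, N = 36.8/60 = 0.613333 rev/s
Shear rate: γ̇ = πDN/h = π·0.1483·0.613333/0.00884 = 32.3248 s⁻¹
ΔT = η·γ̇²·t_res/(ρ·cp) = [1462 × 32.3248² × 173.155] / [1086 × 2268] = 107.394 K

value=107.4 K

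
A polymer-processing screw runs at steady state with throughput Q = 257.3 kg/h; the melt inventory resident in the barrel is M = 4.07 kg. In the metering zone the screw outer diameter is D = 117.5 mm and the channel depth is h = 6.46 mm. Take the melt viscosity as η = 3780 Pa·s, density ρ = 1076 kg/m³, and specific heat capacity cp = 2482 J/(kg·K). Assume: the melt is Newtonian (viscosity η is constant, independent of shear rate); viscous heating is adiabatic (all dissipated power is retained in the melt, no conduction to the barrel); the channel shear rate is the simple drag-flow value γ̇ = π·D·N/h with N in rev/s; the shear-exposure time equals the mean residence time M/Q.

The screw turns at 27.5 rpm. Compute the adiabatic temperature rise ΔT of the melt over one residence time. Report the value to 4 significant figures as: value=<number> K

value=55.29 K

Q_s = Q / 3600 = 257.3 / 3600 = 0.0714722 kg/s
Mean residence time: t_res = M/Q_s = 4.07 kg / 0.0714722 kg/s = 56.9452 s
Geometry in metres: D = 117.5 mm → 0.1175 m, h = 6.46 mm → 0.00646 m; screw speed N = 27.5 rpm = 0.458333 rev/s
γ̇ = π·D·N / h = π · 0.1175 · 0.458333 / 0.00646 = 26.1901 s⁻¹
Adiabatic rise: ΔT = η γ̇² t_res / (ρ cp) = 3780·(26.1901)²·56.9452 / (1076·2482) = 55.2851 K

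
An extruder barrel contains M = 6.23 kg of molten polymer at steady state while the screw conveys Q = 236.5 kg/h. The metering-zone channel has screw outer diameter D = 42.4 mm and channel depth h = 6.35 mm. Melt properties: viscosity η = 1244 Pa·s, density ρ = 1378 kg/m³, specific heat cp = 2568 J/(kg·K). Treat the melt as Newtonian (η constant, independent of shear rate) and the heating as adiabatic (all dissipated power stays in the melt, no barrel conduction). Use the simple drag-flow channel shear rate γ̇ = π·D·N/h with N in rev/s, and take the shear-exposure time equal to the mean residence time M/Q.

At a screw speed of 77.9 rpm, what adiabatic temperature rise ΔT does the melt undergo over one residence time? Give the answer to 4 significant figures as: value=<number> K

value=24.73 K

Convert throughput: Q = 236.5 kg/h = 236.5/3600 = 0.0656944 kg/s
Mean residence time: t_res = M/Q_s = 6.23 kg / 0.0656944 kg/s = 94.833 s
Geometry in metres: D = 42.4 mm → 0.0424 m, h = 6.35 mm → 0.00635 m; screw speed N = 77.9 rpm = 1.29833 rev/s
γ̇ = π D N / h = (π)(0.0424)(1.29833) / 0.00635 = 27.2351 s⁻¹
Adiabatic rise: ΔT = η γ̇² t_res / (ρ cp) = 1244·(27.2351)²·94.833 / (1378·2568) = 24.7282 K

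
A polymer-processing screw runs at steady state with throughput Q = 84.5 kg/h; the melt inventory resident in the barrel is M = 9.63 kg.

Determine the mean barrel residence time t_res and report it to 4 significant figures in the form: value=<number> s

Q_s = Q / 3600 = 84.5 / 3600 = 0.0234722 kg/s
Mean residence time: t_res = M/Q_s = 9.63 kg / 0.0234722 kg/s = 410.272 s

value=410.3 s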